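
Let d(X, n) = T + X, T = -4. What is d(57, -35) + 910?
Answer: 963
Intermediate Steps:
d(X, n) = -4 + X
d(57, -35) + 910 = (-4 + 57) + 910 = 53 + 910 = 963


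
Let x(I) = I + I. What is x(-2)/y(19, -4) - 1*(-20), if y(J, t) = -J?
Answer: 384/19 ≈ 20.211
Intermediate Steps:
x(I) = 2*I
x(-2)/y(19, -4) - 1*(-20) = (2*(-2))/((-1*19)) - 1*(-20) = -4/(-19) + 20 = -4*(-1/19) + 20 = 4/19 + 20 = 384/19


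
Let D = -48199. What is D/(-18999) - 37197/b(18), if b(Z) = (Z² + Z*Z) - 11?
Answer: -676003040/12102363 ≈ -55.857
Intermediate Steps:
b(Z) = -11 + 2*Z² (b(Z) = (Z² + Z²) - 11 = 2*Z² - 11 = -11 + 2*Z²)
D/(-18999) - 37197/b(18) = -48199/(-18999) - 37197/(-11 + 2*18²) = -48199*(-1/18999) - 37197/(-11 + 2*324) = 48199/18999 - 37197/(-11 + 648) = 48199/18999 - 37197/637 = -676003040/12102363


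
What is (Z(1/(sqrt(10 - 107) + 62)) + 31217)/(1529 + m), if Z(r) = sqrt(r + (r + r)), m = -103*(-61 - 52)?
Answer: 31217/13168 + sqrt(3)/(13168*sqrt(62 + I*sqrt(97))) ≈ 2.3707 - 1.3063e-6*I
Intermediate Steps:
m = 11639 (m = -103*(-113) = 11639)
Z(r) = sqrt(3)*sqrt(r) (Z(r) = sqrt(r + 2*r) = sqrt(3*r) = sqrt(3)*sqrt(r))
(Z(1/(sqrt(10 - 107) + 62)) + 31217)/(1529 + m) = (sqrt(3)*sqrt(1/(sqrt(10 - 107) + 62)) + 31217)/(1529 + 11639) = (sqrt(3)*sqrt(1/(sqrt(-97) + 62)) + 31217)/13168 = (sqrt(3)*sqrt(1/(I*sqrt(97) + 62)) + 31217)*(1/13168) = (sqrt(3)*sqrt(1/(62 + I*sqrt(97))) + 31217)*(1/13168) = (sqrt(3)/sqrt(62 + I*sqrt(97)) + 31217)*(1/13168) = (31217 + sqrt(3)/sqrt(62 + I*sqrt(97)))*(1/13168) = 31217/13168 + sqrt(3)/(13168*sqrt(62 + I*sqrt(97)))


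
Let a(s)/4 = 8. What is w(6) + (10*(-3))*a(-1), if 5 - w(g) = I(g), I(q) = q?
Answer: -961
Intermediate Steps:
w(g) = 5 - g
a(s) = 32 (a(s) = 4*8 = 32)
w(6) + (10*(-3))*a(-1) = (5 - 1*6) + (10*(-3))*32 = (5 - 6) - 30*32 = -1 - 960 = -961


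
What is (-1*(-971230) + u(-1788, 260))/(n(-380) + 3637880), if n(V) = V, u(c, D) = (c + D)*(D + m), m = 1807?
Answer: -1093573/1818750 ≈ -0.60128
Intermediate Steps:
u(c, D) = (1807 + D)*(D + c) (u(c, D) = (c + D)*(D + 1807) = (D + c)*(1807 + D) = (1807 + D)*(D + c))
(-1*(-971230) + u(-1788, 260))/(n(-380) + 3637880) = (-1*(-971230) + (260² + 1807*260 + 1807*(-1788) + 260*(-1788)))/(-380 + 3637880) = (971230 + (67600 + 469820 - 3230916 - 464880))/3637500 = (971230 - 3158376)*(1/3637500) = -2187146*1/3637500 = -1093573/1818750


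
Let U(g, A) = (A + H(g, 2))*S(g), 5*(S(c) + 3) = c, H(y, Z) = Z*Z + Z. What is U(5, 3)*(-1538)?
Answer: 27684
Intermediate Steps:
H(y, Z) = Z + Z² (H(y, Z) = Z² + Z = Z + Z²)
S(c) = -3 + c/5
U(g, A) = (-3 + g/5)*(6 + A) (U(g, A) = (A + 2*(1 + 2))*(-3 + g/5) = (A + 2*3)*(-3 + g/5) = (A + 6)*(-3 + g/5) = (6 + A)*(-3 + g/5) = (-3 + g/5)*(6 + A))
U(5, 3)*(-1538) = ((-15 + 5)*(6 + 3)/5)*(-1538) = ((⅕)*(-10)*9)*(-1538) = -18*(-1538) = 27684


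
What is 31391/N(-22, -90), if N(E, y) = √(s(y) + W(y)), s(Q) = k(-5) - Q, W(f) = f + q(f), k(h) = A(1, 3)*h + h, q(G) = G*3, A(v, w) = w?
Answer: -31391*I*√290/290 ≈ -1843.3*I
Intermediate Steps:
q(G) = 3*G
k(h) = 4*h (k(h) = 3*h + h = 4*h)
W(f) = 4*f (W(f) = f + 3*f = 4*f)
s(Q) = -20 - Q (s(Q) = 4*(-5) - Q = -20 - Q)
N(E, y) = √(-20 + 3*y) (N(E, y) = √((-20 - y) + 4*y) = √(-20 + 3*y))
31391/N(-22, -90) = 31391/(√(-20 + 3*(-90))) = 31391/(√(-20 - 270)) = 31391/(√(-290)) = 31391/((I*√290)) = 31391*(-I*√290/290) = -31391*I*√290/290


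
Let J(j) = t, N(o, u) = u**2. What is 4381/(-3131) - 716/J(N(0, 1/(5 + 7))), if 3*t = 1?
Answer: -6729769/3131 ≈ -2149.4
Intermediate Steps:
t = 1/3 (t = (1/3)*1 = 1/3 ≈ 0.33333)
J(j) = 1/3
4381/(-3131) - 716/J(N(0, 1/(5 + 7))) = 4381/(-3131) - 716/1/3 = 4381*(-1/3131) - 716*3 = -4381/3131 - 2148 = -6729769/3131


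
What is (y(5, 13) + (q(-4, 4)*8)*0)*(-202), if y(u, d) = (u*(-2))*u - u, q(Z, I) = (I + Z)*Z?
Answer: 11110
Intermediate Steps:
q(Z, I) = Z*(I + Z)
y(u, d) = -u - 2*u² (y(u, d) = (-2*u)*u - u = -2*u² - u = -u - 2*u²)
(y(5, 13) + (q(-4, 4)*8)*0)*(-202) = (-1*5*(1 + 2*5) + (-4*(4 - 4)*8)*0)*(-202) = (-1*5*(1 + 10) + (-4*0*8)*0)*(-202) = (-1*5*11 + (0*8)*0)*(-202) = (-55 + 0*0)*(-202) = (-55 + 0)*(-202) = -55*(-202) = 11110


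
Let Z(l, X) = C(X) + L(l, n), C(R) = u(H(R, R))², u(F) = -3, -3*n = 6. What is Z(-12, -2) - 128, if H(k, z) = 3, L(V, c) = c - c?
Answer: -119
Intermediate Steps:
n = -2 (n = -⅓*6 = -2)
L(V, c) = 0
C(R) = 9 (C(R) = (-3)² = 9)
Z(l, X) = 9 (Z(l, X) = 9 + 0 = 9)
Z(-12, -2) - 128 = 9 - 128 = -119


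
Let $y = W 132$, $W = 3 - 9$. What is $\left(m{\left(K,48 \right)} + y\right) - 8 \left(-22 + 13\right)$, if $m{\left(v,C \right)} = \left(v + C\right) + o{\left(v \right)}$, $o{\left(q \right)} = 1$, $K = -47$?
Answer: $-718$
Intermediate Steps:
$W = -6$ ($W = 3 - 9 = -6$)
$m{\left(v,C \right)} = 1 + C + v$ ($m{\left(v,C \right)} = \left(v + C\right) + 1 = \left(C + v\right) + 1 = 1 + C + v$)
$y = -792$ ($y = \left(-6\right) 132 = -792$)
$\left(m{\left(K,48 \right)} + y\right) - 8 \left(-22 + 13\right) = \left(\left(1 + 48 - 47\right) - 792\right) - 8 \left(-22 + 13\right) = \left(2 - 792\right) - -72 = -790 + 72 = -718$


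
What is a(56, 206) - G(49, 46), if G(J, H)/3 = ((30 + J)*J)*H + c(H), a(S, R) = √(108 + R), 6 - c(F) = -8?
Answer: -534240 + √314 ≈ -5.3422e+5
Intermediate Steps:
c(F) = 14 (c(F) = 6 - 1*(-8) = 6 + 8 = 14)
G(J, H) = 42 + 3*H*J*(30 + J) (G(J, H) = 3*(((30 + J)*J)*H + 14) = 3*((J*(30 + J))*H + 14) = 3*(H*J*(30 + J) + 14) = 3*(14 + H*J*(30 + J)) = 42 + 3*H*J*(30 + J))
a(56, 206) - G(49, 46) = √(108 + 206) - (42 + 3*46*49² + 90*46*49) = √314 - (42 + 3*46*2401 + 202860) = √314 - (42 + 331338 + 202860) = √314 - 1*534240 = √314 - 534240 = -534240 + √314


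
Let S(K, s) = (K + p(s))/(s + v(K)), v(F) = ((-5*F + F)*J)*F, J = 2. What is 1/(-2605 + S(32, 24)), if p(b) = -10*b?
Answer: -1021/2659679 ≈ -0.00038388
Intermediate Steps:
v(F) = -8*F**2 (v(F) = ((-5*F + F)*2)*F = (-4*F*2)*F = (-8*F)*F = -8*F**2)
S(K, s) = (K - 10*s)/(s - 8*K**2)
1/(-2605 + S(32, 24)) = 1/(-2605 + (-1*32 + 10*24)/(-1*24 + 8*32**2)) = 1/(-2605 + (-32 + 240)/(-24 + 8*1024)) = 1/(-2605 + 208/(-24 + 8192)) = 1/(-2605 + 208/8168) = 1/(-2605 + (1/8168)*208) = 1/(-2605 + 26/1021) = 1/(-2659679/1021) = -1021/2659679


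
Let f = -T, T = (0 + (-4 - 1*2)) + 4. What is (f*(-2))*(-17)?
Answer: 68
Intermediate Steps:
T = -2 (T = (0 + (-4 - 2)) + 4 = (0 - 6) + 4 = -6 + 4 = -2)
f = 2 (f = -1*(-2) = 2)
(f*(-2))*(-17) = (2*(-2))*(-17) = -4*(-17) = 68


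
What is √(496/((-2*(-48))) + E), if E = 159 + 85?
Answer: √8970/6 ≈ 15.785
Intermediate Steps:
E = 244
√(496/((-2*(-48))) + E) = √(496/((-2*(-48))) + 244) = √(496/96 + 244) = √(496*(1/96) + 244) = √(31/6 + 244) = √(1495/6) = √8970/6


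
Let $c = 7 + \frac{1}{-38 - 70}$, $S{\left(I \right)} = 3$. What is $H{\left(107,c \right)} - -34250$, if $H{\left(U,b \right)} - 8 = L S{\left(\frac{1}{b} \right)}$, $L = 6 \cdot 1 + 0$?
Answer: $34276$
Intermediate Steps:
$L = 6$ ($L = 6 + 0 = 6$)
$c = \frac{755}{108}$ ($c = 7 + \frac{1}{-108} = 7 - \frac{1}{108} = \frac{755}{108} \approx 6.9907$)
$H{\left(U,b \right)} = 26$ ($H{\left(U,b \right)} = 8 + 6 \cdot 3 = 8 + 18 = 26$)
$H{\left(107,c \right)} - -34250 = 26 - -34250 = 26 + 34250 = 34276$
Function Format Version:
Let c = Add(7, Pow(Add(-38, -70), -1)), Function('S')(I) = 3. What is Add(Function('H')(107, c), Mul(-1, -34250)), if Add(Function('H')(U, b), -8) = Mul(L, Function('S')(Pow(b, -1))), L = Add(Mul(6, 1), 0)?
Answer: 34276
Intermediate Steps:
L = 6 (L = Add(6, 0) = 6)
c = Rational(755, 108) (c = Add(7, Pow(-108, -1)) = Add(7, Rational(-1, 108)) = Rational(755, 108) ≈ 6.9907)
Function('H')(U, b) = 26 (Function('H')(U, b) = Add(8, Mul(6, 3)) = Add(8, 18) = 26)
Add(Function('H')(107, c), Mul(-1, -34250)) = Add(26, Mul(-1, -34250)) = Add(26, 34250) = 34276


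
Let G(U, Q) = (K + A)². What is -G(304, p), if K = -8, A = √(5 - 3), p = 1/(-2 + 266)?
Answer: -66 + 16*√2 ≈ -43.373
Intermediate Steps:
p = 1/264 ≈ 0.0037879
A = √2 ≈ 1.4142
G(U, Q) = (-8 + √2)²
-G(304, p) = -(8 - √2)²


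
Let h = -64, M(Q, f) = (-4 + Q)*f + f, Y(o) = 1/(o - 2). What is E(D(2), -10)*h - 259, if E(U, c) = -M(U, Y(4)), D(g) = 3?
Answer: -259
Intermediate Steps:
Y(o) = 1/(-2 + o)
M(Q, f) = f + f*(-4 + Q) (M(Q, f) = f*(-4 + Q) + f = f + f*(-4 + Q))
E(U, c) = 3/2 - U/2 (E(U, c) = -(-3 + U)/(-2 + 4) = -(-3 + U)/2 = -(-3/2 + U/2) = 3/2 - U/2)
E(D(2), -10)*h - 259 = (3/2 - ½*3)*(-64) - 259 = (3/2 - 3/2)*(-64) - 259 = 0*(-64) - 259 = 0 - 259 = -259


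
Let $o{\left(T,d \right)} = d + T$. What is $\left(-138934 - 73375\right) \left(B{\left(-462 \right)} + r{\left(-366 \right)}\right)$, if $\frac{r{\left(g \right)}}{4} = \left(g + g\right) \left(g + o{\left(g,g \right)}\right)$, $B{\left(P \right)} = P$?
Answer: $-682463458938$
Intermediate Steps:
$o{\left(T,d \right)} = T + d$
$r{\left(g \right)} = 24 g^{2}$ ($r{\left(g \right)} = 4 \left(g + g\right) \left(g + \left(g + g\right)\right) = 4 \cdot 2 g \left(g + 2 g\right) = 4 \cdot 2 g 3 g = 4 \cdot 6 g^{2} = 24 g^{2}$)
$\left(-138934 - 73375\right) \left(B{\left(-462 \right)} + r{\left(-366 \right)}\right) = \left(-138934 - 73375\right) \left(-462 + 24 \left(-366\right)^{2}\right) = - 212309 \left(-462 + 24 \cdot 133956\right) = - 212309 \left(-462 + 3214944\right) = \left(-212309\right) 3214482 = -682463458938$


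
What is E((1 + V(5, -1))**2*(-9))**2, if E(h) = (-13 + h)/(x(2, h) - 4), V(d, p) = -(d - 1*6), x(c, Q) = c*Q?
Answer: 2401/5776 ≈ 0.41569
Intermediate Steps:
x(c, Q) = Q*c
V(d, p) = 6 - d (V(d, p) = -(d - 6) = -(-6 + d) = 6 - d)
E(h) = (-13 + h)/(-4 + 2*h) (E(h) = (-13 + h)/(h*2 - 4) = (-13 + h)/(2*h - 4) = (-13 + h)/(-4 + 2*h))
E((1 + V(5, -1))**2*(-9))**2 = ((-13 + (1 + (6 - 1*5))**2*(-9))/(2*(-2 + (1 + (6 - 1*5))**2*(-9))))**2 = ((-13 + (1 + (6 - 5))**2*(-9))/(2*(-2 + (1 + (6 - 5))**2*(-9))))**2 = ((-13 + (1 + 1)**2*(-9))/(2*(-2 + (1 + 1)**2*(-9))))**2 = ((-13 + 2**2*(-9))/(2*(-2 + 2**2*(-9))))**2 = ((-13 + 4*(-9))/(2*(-2 + 4*(-9))))**2 = ((-13 - 36)/(2*(-2 - 36)))**2 = ((1/2)*(-49)/(-38))**2 = ((1/2)*(-1/38)*(-49))**2 = (49/76)**2 = 2401/5776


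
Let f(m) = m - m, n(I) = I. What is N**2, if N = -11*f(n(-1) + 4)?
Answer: 0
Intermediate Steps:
f(m) = 0
N = 0 (N = -11*0 = 0)
N**2 = 0**2 = 0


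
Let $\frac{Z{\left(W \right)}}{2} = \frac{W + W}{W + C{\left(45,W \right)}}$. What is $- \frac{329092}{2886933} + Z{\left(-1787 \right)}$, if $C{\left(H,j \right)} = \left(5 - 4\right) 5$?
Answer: $\frac{3341559190}{857419101} \approx 3.8972$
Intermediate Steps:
$C{\left(H,j \right)} = 5$ ($C{\left(H,j \right)} = 1 \cdot 5 = 5$)
$Z{\left(W \right)} = \frac{4 W}{5 + W}$ ($Z{\left(W \right)} = 2 \frac{W + W}{W + 5} = 2 \frac{2 W}{5 + W} = \frac{4 W}{5 + W}$)
$- \frac{329092}{2886933} + Z{\left(-1787 \right)} = - \frac{329092}{2886933} + 4 \left(-1787\right) \frac{1}{5 - 1787} = \left(-329092\right) \frac{1}{2886933} + 4 \left(-1787\right) \frac{1}{-1782} = - \frac{329092}{2886933} + 4 \left(-1787\right) \left(- \frac{1}{1782}\right) = - \frac{329092}{2886933} + \frac{3574}{891} = \frac{3341559190}{857419101}$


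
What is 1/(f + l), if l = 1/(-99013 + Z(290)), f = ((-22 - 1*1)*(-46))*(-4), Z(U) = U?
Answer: -98723/417795737 ≈ -0.00023629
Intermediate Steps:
f = -4232 (f = ((-22 - 1)*(-46))*(-4) = -23*(-46)*(-4) = 1058*(-4) = -4232)
l = -1/98723 (l = 1/(-99013 + 290) = 1/(-98723) = -1/98723 ≈ -1.0129e-5)
1/(f + l) = 1/(-4232 - 1/98723) = 1/(-417795737/98723) = -98723/417795737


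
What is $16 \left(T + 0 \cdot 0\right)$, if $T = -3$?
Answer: $-48$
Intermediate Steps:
$16 \left(T + 0 \cdot 0\right) = 16 \left(-3 + 0 \cdot 0\right) = 16 \left(-3 + 0\right) = 16 \left(-3\right) = -48$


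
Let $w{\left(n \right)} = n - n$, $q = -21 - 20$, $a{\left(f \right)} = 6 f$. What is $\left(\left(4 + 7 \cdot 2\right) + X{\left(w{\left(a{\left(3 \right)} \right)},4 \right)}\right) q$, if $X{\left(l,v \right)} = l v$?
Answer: $-738$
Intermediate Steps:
$q = -41$
$w{\left(n \right)} = 0$
$\left(\left(4 + 7 \cdot 2\right) + X{\left(w{\left(a{\left(3 \right)} \right)},4 \right)}\right) q = \left(\left(4 + 7 \cdot 2\right) + 0 \cdot 4\right) \left(-41\right) = \left(\left(4 + 14\right) + 0\right) \left(-41\right) = \left(18 + 0\right) \left(-41\right) = 18 \left(-41\right) = -738$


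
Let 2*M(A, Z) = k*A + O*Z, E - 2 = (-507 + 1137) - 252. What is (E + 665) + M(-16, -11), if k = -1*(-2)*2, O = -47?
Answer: 2543/2 ≈ 1271.5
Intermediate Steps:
k = 4 (k = 2*2 = 4)
E = 380 (E = 2 + ((-507 + 1137) - 252) = 2 + (630 - 252) = 2 + 378 = 380)
M(A, Z) = 2*A - 47*Z/2 (M(A, Z) = (4*A - 47*Z)/2 = (-47*Z + 4*A)/2 = 2*A - 47*Z/2)
(E + 665) + M(-16, -11) = (380 + 665) + (2*(-16) - 47/2*(-11)) = 1045 + (-32 + 517/2) = 1045 + 453/2 = 2543/2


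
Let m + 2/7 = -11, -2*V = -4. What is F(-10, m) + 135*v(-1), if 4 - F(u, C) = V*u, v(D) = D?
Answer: -111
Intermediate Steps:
V = 2 (V = -½*(-4) = 2)
m = -79/7 (m = -2/7 - 11 = -79/7 ≈ -11.286)
F(u, C) = 4 - 2*u
F(-10, m) + 135*v(-1) = (4 - 2*(-10)) + 135*(-1) = (4 + 20) - 135 = 24 - 135 = -111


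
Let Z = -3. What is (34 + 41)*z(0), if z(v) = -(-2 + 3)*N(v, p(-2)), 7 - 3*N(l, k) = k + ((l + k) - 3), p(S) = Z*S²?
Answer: -850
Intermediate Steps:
p(S) = -3*S²
N(l, k) = 10/3 - 2*k/3 - l/3 (N(l, k) = 7/3 - (k + ((l + k) - 3))/3 = 7/3 - (k + ((k + l) - 3))/3 = 7/3 - (k + (-3 + k + l))/3 = 7/3 - (-3 + l + 2*k)/3 = 7/3 + (1 - 2*k/3 - l/3) = 10/3 - 2*k/3 - l/3)
z(v) = -34/3 + v/3 (z(v) = -(-2 + 3)*(10/3 - (-2)*(-2)² - v/3) = -(10/3 - (-2)*4 - v/3) = -(10/3 - ⅔*(-12) - v/3) = -(10/3 + 8 - v/3) = -(34/3 - v/3) = -34/3 + v/3)
(34 + 41)*z(0) = (34 + 41)*(-34/3 + (⅓)*0) = 75*(-34/3 + 0) = 75*(-34/3) = -850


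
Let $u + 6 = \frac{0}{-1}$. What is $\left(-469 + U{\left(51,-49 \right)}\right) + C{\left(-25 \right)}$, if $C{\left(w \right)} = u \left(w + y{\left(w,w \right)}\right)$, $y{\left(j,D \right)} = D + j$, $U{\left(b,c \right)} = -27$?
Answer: $-46$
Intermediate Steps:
$u = -6$ ($u = -6 + \frac{0}{-1} = -6 + 0 \left(-1\right) = -6 + 0 = -6$)
$C{\left(w \right)} = - 18 w$ ($C{\left(w \right)} = - 6 \left(w + \left(w + w\right)\right) = - 6 \left(w + 2 w\right) = - 6 \cdot 3 w = - 18 w$)
$\left(-469 + U{\left(51,-49 \right)}\right) + C{\left(-25 \right)} = \left(-469 - 27\right) - -450 = -496 + 450 = -46$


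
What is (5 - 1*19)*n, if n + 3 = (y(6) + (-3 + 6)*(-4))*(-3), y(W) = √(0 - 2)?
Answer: -462 + 42*I*√2 ≈ -462.0 + 59.397*I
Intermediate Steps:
y(W) = I*√2 (y(W) = √(-2) = I*√2)
n = 33 - 3*I*√2 (n = -3 + (I*√2 + (-3 + 6)*(-4))*(-3) = -3 + (I*√2 + 3*(-4))*(-3) = -3 + (I*√2 - 12)*(-3) = -3 + (-12 + I*√2)*(-3) = -3 + (36 - 3*I*√2) = 33 - 3*I*√2 ≈ 33.0 - 4.2426*I)
(5 - 1*19)*n = (5 - 1*19)*(33 - 3*I*√2) = (5 - 19)*(33 - 3*I*√2) = -14*(33 - 3*I*√2) = -462 + 42*I*√2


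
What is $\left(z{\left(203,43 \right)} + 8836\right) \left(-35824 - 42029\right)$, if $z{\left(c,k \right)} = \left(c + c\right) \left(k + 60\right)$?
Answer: $-3943565862$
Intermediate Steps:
$z{\left(c,k \right)} = 2 c \left(60 + k\right)$
$\left(z{\left(203,43 \right)} + 8836\right) \left(-35824 - 42029\right) = \left(2 \cdot 203 \left(60 + 43\right) + 8836\right) \left(-35824 - 42029\right) = \left(2 \cdot 203 \cdot 103 + 8836\right) \left(-77853\right) = \left(41818 + 8836\right) \left(-77853\right) = 50654 \left(-77853\right) = -3943565862$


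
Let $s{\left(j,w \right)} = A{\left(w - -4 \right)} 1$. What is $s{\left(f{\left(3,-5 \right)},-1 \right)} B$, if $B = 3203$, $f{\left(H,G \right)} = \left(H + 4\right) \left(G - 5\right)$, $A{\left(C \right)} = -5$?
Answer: $-16015$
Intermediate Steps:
$f{\left(H,G \right)} = \left(-5 + G\right) \left(4 + H\right)$ ($f{\left(H,G \right)} = \left(4 + H\right) \left(-5 + G\right) = \left(-5 + G\right) \left(4 + H\right)$)
$s{\left(j,w \right)} = -5$ ($s{\left(j,w \right)} = \left(-5\right) 1 = -5$)
$s{\left(f{\left(3,-5 \right)},-1 \right)} B = \left(-5\right) 3203 = -16015$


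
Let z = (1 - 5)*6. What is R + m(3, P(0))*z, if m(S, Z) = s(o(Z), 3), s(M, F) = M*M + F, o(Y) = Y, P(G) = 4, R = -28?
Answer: -484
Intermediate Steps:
z = -24 (z = -4*6 = -24)
s(M, F) = F + M² (s(M, F) = M² + F = F + M²)
m(S, Z) = 3 + Z²
R + m(3, P(0))*z = -28 + (3 + 4²)*(-24) = -28 + (3 + 16)*(-24) = -28 + 19*(-24) = -28 - 456 = -484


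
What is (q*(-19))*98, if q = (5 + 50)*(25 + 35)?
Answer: -6144600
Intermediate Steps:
q = 3300 (q = 55*60 = 3300)
(q*(-19))*98 = (3300*(-19))*98 = -62700*98 = -6144600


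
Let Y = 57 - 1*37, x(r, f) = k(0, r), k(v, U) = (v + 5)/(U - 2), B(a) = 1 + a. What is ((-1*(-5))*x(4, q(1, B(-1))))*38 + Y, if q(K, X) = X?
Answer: 495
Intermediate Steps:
k(v, U) = (5 + v)/(-2 + U)
x(r, f) = 5/(-2 + r) (x(r, f) = (5 + 0)/(-2 + r) = 5/(-2 + r))
Y = 20 (Y = 57 - 37 = 20)
((-1*(-5))*x(4, q(1, B(-1))))*38 + Y = ((-1*(-5))*(5/(-2 + 4)))*38 + 20 = (5*(5/2))*38 + 20 = (25/2)*38 + 20 = 475 + 20 = 495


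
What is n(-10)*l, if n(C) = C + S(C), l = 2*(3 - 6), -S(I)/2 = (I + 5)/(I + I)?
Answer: 63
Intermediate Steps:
S(I) = -(5 + I)/I (S(I) = -2*(I + 5)/(I + I) = -2*(5 + I)/(2*I) = -2*(5 + I)*1/(2*I) = -(5 + I)/I)
l = -6 (l = 2*(-3) = -6)
n(C) = C + (-5 - C)/C
n(-10)*l = (-1 - 10 - 5/(-10))*(-6) = (-1 - 10 - 5*(-⅒))*(-6) = (-1 - 10 + ½)*(-6) = -21/2*(-6) = 63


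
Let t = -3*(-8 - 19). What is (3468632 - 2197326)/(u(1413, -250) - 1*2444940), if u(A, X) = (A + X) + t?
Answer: -635653/1221848 ≈ -0.52024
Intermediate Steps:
t = 81 (t = -3*(-27) = 81)
u(A, X) = 81 + A + X (u(A, X) = (A + X) + 81 = 81 + A + X)
(3468632 - 2197326)/(u(1413, -250) - 1*2444940) = (3468632 - 2197326)/((81 + 1413 - 250) - 1*2444940) = 1271306/(1244 - 2444940) = 1271306/(-2443696) = 1271306*(-1/2443696) = -635653/1221848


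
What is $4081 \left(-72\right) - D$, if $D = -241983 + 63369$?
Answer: $-115218$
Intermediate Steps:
$D = -178614$
$4081 \left(-72\right) - D = 4081 \left(-72\right) - -178614 = -293832 + 178614 = -115218$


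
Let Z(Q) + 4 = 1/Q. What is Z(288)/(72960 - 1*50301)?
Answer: -1151/6525792 ≈ -0.00017638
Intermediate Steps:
Z(Q) = -4 + 1/Q
Z(288)/(72960 - 1*50301) = (-4 + 1/288)/(72960 - 1*50301) = (-4 + 1/288)/(72960 - 50301) = -1151/288/22659 = -1151/288*1/22659 = -1151/6525792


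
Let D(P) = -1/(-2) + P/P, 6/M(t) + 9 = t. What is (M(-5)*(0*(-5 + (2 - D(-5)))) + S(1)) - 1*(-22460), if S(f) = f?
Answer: 22461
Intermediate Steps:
M(t) = 6/(-9 + t)
D(P) = 3/2 (D(P) = -1*(-1/2) + 1 = 1/2 + 1 = 3/2)
(M(-5)*(0*(-5 + (2 - D(-5)))) + S(1)) - 1*(-22460) = ((6/(-9 - 5))*(0*(-5 + (2 - 1*3/2))) + 1) - 1*(-22460) = ((6/(-14))*(0*(-5 + (2 - 3/2))) + 1) + 22460 = ((6*(-1/14))*(0*(-5 + 1/2)) + 1) + 22460 = (-0*(-9)/2 + 1) + 22460 = (-3/7*0 + 1) + 22460 = (0 + 1) + 22460 = 1 + 22460 = 22461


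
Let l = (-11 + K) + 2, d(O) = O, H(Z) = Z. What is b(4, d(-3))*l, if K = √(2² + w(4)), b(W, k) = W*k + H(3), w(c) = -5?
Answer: 81 - 9*I ≈ 81.0 - 9.0*I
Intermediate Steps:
b(W, k) = 3 + W*k (b(W, k) = W*k + 3 = 3 + W*k)
K = I (K = √(2² - 5) = √(4 - 5) = √(-1) = I ≈ 1.0*I)
l = -9 + I (l = (-11 + I) + 2 = -9 + I ≈ -9.0 + 1.0*I)
b(4, d(-3))*l = (3 + 4*(-3))*(-9 + I) = (3 - 12)*(-9 + I) = -9*(-9 + I) = 81 - 9*I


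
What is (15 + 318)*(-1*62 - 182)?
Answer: -81252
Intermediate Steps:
(15 + 318)*(-1*62 - 182) = 333*(-62 - 182) = 333*(-244) = -81252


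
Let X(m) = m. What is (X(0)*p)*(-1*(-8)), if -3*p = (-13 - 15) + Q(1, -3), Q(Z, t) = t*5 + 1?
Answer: 0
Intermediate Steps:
Q(Z, t) = 1 + 5*t (Q(Z, t) = 5*t + 1 = 1 + 5*t)
p = 14 (p = -((-13 - 15) + (1 + 5*(-3)))/3 = -(-28 + (1 - 15))/3 = -(-28 - 14)/3 = -⅓*(-42) = 14)
(X(0)*p)*(-1*(-8)) = (0*14)*(-1*(-8)) = 0*8 = 0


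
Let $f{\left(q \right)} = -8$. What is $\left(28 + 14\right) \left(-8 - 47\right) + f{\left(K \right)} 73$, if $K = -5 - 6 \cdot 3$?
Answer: $-2894$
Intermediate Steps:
$K = -23$ ($K = -5 - 18 = -23$)
$\left(28 + 14\right) \left(-8 - 47\right) + f{\left(K \right)} 73 = \left(28 + 14\right) \left(-8 - 47\right) - 584 = 42 \left(-55\right) - 584 = -2310 - 584 = -2894$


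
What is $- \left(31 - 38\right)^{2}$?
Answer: $-49$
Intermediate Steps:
$- \left(31 - 38\right)^{2} = - \left(-7\right)^{2} = \left(-1\right) 49 = -49$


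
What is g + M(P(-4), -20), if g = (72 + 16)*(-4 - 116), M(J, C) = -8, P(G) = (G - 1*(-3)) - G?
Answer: -10568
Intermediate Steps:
P(G) = 3 (P(G) = (G + 3) - G = (3 + G) - G = 3)
g = -10560 (g = 88*(-120) = -10560)
g + M(P(-4), -20) = -10560 - 8 = -10568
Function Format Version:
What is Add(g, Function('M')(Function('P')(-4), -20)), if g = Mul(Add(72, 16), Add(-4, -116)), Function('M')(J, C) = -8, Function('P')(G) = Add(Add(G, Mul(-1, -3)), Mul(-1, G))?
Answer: -10568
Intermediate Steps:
Function('P')(G) = 3 (Function('P')(G) = Add(Add(G, 3), Mul(-1, G)) = Add(Add(3, G), Mul(-1, G)) = 3)
g = -10560 (g = Mul(88, -120) = -10560)
Add(g, Function('M')(Function('P')(-4), -20)) = Add(-10560, -8) = -10568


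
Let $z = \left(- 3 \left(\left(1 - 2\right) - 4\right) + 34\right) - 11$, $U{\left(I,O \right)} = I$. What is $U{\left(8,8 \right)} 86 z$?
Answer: $26144$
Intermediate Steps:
$z = 38$ ($z = \left(- 3 \left(-1 - 4\right) + 34\right) - 11 = \left(\left(-3\right) \left(-5\right) + 34\right) - 11 = \left(15 + 34\right) - 11 = 49 - 11 = 38$)
$U{\left(8,8 \right)} 86 z = 8 \cdot 86 \cdot 38 = 688 \cdot 38 = 26144$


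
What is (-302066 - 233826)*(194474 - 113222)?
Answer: -43542296784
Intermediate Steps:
(-302066 - 233826)*(194474 - 113222) = -535892*81252 = -43542296784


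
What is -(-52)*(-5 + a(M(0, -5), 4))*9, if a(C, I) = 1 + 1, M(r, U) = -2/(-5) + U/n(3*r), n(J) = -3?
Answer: -1404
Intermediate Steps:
M(r, U) = 2/5 - U/3 (M(r, U) = -2/(-5) + U/(-3) = -2*(-1/5) + U*(-1/3) = 2/5 - U/3)
a(C, I) = 2
-(-52)*(-5 + a(M(0, -5), 4))*9 = -(-52)*(-5 + 2)*9 = -(-52)*(-3)*9 = -26*6*9 = -156*9 = -1404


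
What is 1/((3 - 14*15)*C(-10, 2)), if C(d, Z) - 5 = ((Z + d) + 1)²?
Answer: -1/11178 ≈ -8.9461e-5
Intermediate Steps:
C(d, Z) = 5 + (1 + Z + d)² (C(d, Z) = 5 + ((Z + d) + 1)² = 5 + (1 + Z + d)²)
1/((3 - 14*15)*C(-10, 2)) = 1/((3 - 14*15)*(5 + (1 + 2 - 10)²)) = 1/((3 - 210)*(5 + (-7)²)) = 1/(-207*(5 + 49)) = 1/(-207*54) = 1/(-11178) = -1/11178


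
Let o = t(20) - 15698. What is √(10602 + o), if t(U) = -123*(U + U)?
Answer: 4*I*√626 ≈ 100.08*I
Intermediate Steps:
t(U) = -246*U
o = -20618 (o = -246*20 - 15698 = -4920 - 15698 = -20618)
√(10602 + o) = √(10602 - 20618) = √(-10016) = 4*I*√626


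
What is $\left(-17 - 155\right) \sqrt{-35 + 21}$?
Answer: $- 172 i \sqrt{14} \approx - 643.57 i$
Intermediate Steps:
$\left(-17 - 155\right) \sqrt{-35 + 21} = - 172 \sqrt{-14} = - 172 i \sqrt{14}$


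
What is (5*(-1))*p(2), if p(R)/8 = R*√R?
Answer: -80*√2 ≈ -113.14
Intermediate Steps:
p(R) = 8*R^(3/2) (p(R) = 8*(R*√R) = 8*R^(3/2))
(5*(-1))*p(2) = (5*(-1))*(8*2^(3/2)) = -40*2*√2 = -80*√2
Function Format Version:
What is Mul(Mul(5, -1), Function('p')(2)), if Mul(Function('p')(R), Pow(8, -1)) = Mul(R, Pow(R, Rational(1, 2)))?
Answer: Mul(-80, Pow(2, Rational(1, 2))) ≈ -113.14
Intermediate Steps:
Function('p')(R) = Mul(8, Pow(R, Rational(3, 2))) (Function('p')(R) = Mul(8, Mul(R, Pow(R, Rational(1, 2)))) = Mul(8, Pow(R, Rational(3, 2))))
Mul(Mul(5, -1), Function('p')(2)) = Mul(Mul(5, -1), Mul(8, Pow(2, Rational(3, 2)))) = Mul(-5, Mul(8, Mul(2, Pow(2, Rational(1, 2))))) = Mul(-5, Mul(16, Pow(2, Rational(1, 2)))) = Mul(-80, Pow(2, Rational(1, 2)))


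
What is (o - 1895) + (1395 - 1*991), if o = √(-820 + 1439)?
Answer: -1491 + √619 ≈ -1466.1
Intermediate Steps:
o = √619 ≈ 24.880
(o - 1895) + (1395 - 1*991) = (√619 - 1895) + (1395 - 1*991) = (-1895 + √619) + (1395 - 991) = (-1895 + √619) + 404 = -1491 + √619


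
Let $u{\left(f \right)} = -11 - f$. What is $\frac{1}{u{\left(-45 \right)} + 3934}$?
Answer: $\frac{1}{3968} \approx 0.00025202$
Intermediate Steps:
$\frac{1}{u{\left(-45 \right)} + 3934} = \frac{1}{\left(-11 - -45\right) + 3934} = \frac{1}{\left(-11 + 45\right) + 3934} = \frac{1}{34 + 3934} = \frac{1}{3968}$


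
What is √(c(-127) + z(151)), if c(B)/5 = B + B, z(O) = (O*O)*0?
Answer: I*√1270 ≈ 35.637*I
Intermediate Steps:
z(O) = 0 (z(O) = O²*0 = 0)
c(B) = 10*B (c(B) = 5*(B + B) = 5*(2*B) = 10*B)
√(c(-127) + z(151)) = √(10*(-127) + 0) = √(-1270 + 0) = √(-1270) = I*√1270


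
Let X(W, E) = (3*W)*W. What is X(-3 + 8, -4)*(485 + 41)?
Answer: 39450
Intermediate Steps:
X(W, E) = 3*W**2
X(-3 + 8, -4)*(485 + 41) = (3*(-3 + 8)**2)*(485 + 41) = (3*5**2)*526 = (3*25)*526 = 75*526 = 39450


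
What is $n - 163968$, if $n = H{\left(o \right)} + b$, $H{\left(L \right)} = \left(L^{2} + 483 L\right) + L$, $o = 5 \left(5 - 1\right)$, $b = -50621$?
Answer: $-204509$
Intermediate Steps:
$o = 20$ ($o = 5 \cdot 4 = 20$)
$H{\left(L \right)} = L^{2} + 484 L$
$n = -40541$ ($n = 20 \left(484 + 20\right) - 50621 = 20 \cdot 504 - 50621 = 10080 - 50621 = -40541$)
$n - 163968 = -40541 - 163968 = -204509$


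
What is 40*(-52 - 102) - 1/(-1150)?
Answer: -7083999/1150 ≈ -6160.0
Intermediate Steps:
40*(-52 - 102) - 1/(-1150) = 40*(-154) - 1*(-1/1150) = -6160 + 1/1150 = -7083999/1150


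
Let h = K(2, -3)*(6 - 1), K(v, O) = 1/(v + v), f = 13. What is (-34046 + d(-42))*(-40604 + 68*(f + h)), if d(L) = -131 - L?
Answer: 1352940725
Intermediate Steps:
K(v, O) = 1/(2*v)
h = 5/4 (h = ((½)/2)*(6 - 1) = ((½)*(½))*5 = (¼)*5 = 5/4 ≈ 1.2500)
(-34046 + d(-42))*(-40604 + 68*(f + h)) = (-34046 + (-131 - 1*(-42)))*(-40604 + 68*(13 + 5/4)) = (-34046 + (-131 + 42))*(-40604 + 68*(57/4)) = (-34046 - 89)*(-40604 + 969) = -34135*(-39635) = 1352940725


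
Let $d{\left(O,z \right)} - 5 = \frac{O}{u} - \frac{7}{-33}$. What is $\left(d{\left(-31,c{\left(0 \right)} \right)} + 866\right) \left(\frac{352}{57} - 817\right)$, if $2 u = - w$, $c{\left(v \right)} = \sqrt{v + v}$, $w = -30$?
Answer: $- \frac{2209311251}{3135} \approx -7.0472 \cdot 10^{5}$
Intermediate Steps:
$c{\left(v \right)} = \sqrt{2} \sqrt{v}$ ($c{\left(v \right)} = \sqrt{2 v} = \sqrt{2} \sqrt{v}$)
$u = 15$ ($u = \frac{\left(-1\right) \left(-30\right)}{2} = \frac{1}{2} \cdot 30 = 15$)
$d{\left(O,z \right)} = \frac{172}{33} + \frac{O}{15}$ ($d{\left(O,z \right)} = 5 + \left(\frac{O}{15} - \frac{7}{-33}\right) = 5 + \left(O \frac{1}{15} - - \frac{7}{33}\right) = 5 + \left(\frac{O}{15} + \frac{7}{33}\right) = 5 + \left(\frac{7}{33} + \frac{O}{15}\right) = \frac{172}{33} + \frac{O}{15}$)
$\left(d{\left(-31,c{\left(0 \right)} \right)} + 866\right) \left(\frac{352}{57} - 817\right) = \left(\left(\frac{172}{33} + \frac{1}{15} \left(-31\right)\right) + 866\right) \left(\frac{352}{57} - 817\right) = \left(\left(\frac{172}{33} - \frac{31}{15}\right) + 866\right) \left(352 \cdot \frac{1}{57} - 817\right) = \left(\frac{173}{55} + 866\right) \left(\frac{352}{57} - 817\right) = \frac{47803}{55} \left(- \frac{46217}{57}\right) = - \frac{2209311251}{3135}$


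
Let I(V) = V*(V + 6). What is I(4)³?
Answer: 64000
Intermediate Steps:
I(V) = V*(6 + V)
I(4)³ = (4*(6 + 4))³ = (4*10)³ = 40³ = 64000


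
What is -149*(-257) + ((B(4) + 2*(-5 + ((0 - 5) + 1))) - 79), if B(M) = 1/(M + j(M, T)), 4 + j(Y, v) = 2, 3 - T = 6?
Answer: 76393/2 ≈ 38197.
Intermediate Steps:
T = -3 (T = 3 - 1*6 = 3 - 6 = -3)
j(Y, v) = -2 (j(Y, v) = -4 + 2 = -2)
B(M) = 1/(-2 + M) (B(M) = 1/(M - 2) = 1/(-2 + M))
-149*(-257) + ((B(4) + 2*(-5 + ((0 - 5) + 1))) - 79) = -149*(-257) + ((1/(-2 + 4) + 2*(-5 + ((0 - 5) + 1))) - 79) = 38293 + ((1/2 + 2*(-5 + (-5 + 1))) - 79) = 38293 + ((½ + 2*(-5 - 4)) - 79) = 38293 + ((½ + 2*(-9)) - 79) = 38293 + ((½ - 18) - 79) = 38293 + (-35/2 - 79) = 38293 - 193/2 = 76393/2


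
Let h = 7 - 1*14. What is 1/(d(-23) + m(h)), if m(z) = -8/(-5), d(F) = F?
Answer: -5/107 ≈ -0.046729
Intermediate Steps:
h = -7 (h = 7 - 14 = -7)
m(z) = 8/5 (m(z) = -8*(-1/5) = 8/5)
1/(d(-23) + m(h)) = 1/(-23 + 8/5) = 1/(-107/5) = -5/107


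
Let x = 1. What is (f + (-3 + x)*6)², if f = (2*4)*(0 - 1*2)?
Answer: 784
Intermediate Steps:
f = -16 (f = 8*(0 - 2) = 8*(-2) = -16)
(f + (-3 + x)*6)² = (-16 + (-3 + 1)*6)² = (-16 - 2*6)² = (-16 - 12)² = (-28)² = 784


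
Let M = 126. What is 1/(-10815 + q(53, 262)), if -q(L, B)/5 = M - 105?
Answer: -1/10920 ≈ -9.1575e-5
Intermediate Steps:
q(L, B) = -105 (q(L, B) = -5*(126 - 105) = -5*21 = -105)
1/(-10815 + q(53, 262)) = 1/(-10815 - 105) = 1/(-10920) = -1/10920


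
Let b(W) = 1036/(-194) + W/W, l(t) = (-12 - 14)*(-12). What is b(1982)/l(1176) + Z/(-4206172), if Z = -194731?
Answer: 1030635143/31823897352 ≈ 0.032386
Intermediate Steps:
l(t) = 312 (l(t) = -26*(-12) = 312)
b(W) = -421/97 (b(W) = 1036*(-1/194) + 1 = -518/97 + 1 = -421/97)
b(1982)/l(1176) + Z/(-4206172) = -421/97/312 - 194731/(-4206172) = -421/97*1/312 - 194731*(-1/4206172) = -421/30264 + 194731/4206172 = 1030635143/31823897352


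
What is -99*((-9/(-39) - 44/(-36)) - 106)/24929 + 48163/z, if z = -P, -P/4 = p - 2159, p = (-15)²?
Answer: -14567626279/2507059672 ≈ -5.8106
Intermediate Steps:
p = 225
P = 7736 (P = -4*(225 - 2159) = -4*(-1934) = 7736)
z = -7736 (z = -1*7736 = -7736)
-99*((-9/(-39) - 44/(-36)) - 106)/24929 + 48163/z = -99*((-9/(-39) - 44/(-36)) - 106)/24929 + 48163/(-7736) = -99*((-9*(-1/39) - 44*(-1/36)) - 106)*(1/24929) + 48163*(-1/7736) = -99*((3/13 + 11/9) - 106)*(1/24929) - 48163/7736 = -99*(170/117 - 106)*(1/24929) - 48163/7736 = -99*(-12232/117)*(1/24929) - 48163/7736 = (134552/13)*(1/24929) - 48163/7736 = 134552/324077 - 48163/7736 = -14567626279/2507059672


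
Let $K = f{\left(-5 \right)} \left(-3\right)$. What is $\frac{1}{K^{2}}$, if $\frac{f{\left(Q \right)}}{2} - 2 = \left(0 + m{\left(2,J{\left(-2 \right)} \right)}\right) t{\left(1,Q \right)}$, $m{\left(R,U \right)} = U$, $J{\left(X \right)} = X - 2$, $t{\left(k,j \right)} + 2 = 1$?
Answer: $\frac{1}{1296} \approx 0.0007716$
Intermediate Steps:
$t{\left(k,j \right)} = -1$ ($t{\left(k,j \right)} = -2 + 1 = -1$)
$J{\left(X \right)} = -2 + X$ ($J{\left(X \right)} = X - 2 = -2 + X$)
$f{\left(Q \right)} = 12$ ($f{\left(Q \right)} = 4 + 2 \left(0 - 4\right) \left(-1\right) = 4 + 2 \left(\left(-4\right) \left(-1\right)\right) = 4 + 2 \cdot 4 = 4 + 8 = 12$)
$K = -36$ ($K = 12 \left(-3\right) = -36$)
$\frac{1}{K^{2}} = \frac{1}{\left(-36\right)^{2}} = \frac{1}{1296}$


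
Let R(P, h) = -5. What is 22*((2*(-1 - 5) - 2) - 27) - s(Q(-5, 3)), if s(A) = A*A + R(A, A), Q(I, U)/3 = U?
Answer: -978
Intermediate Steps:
Q(I, U) = 3*U
s(A) = -5 + A² (s(A) = A*A - 5 = A² - 5 = -5 + A²)
22*((2*(-1 - 5) - 2) - 27) - s(Q(-5, 3)) = 22*((2*(-1 - 5) - 2) - 27) - (-5 + (3*3)²) = 22*((2*(-6) - 2) - 27) - (-5 + 9²) = 22*((-12 - 2) - 27) - (-5 + 81) = 22*(-14 - 27) - 1*76 = 22*(-41) - 76 = -902 - 76 = -978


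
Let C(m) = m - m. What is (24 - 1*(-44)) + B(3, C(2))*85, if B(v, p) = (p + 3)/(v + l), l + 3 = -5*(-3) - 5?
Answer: 187/2 ≈ 93.500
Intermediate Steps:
l = 7 (l = -3 + (-5*(-3) - 5) = -3 + (15 - 5) = -3 + 10 = 7)
C(m) = 0
B(v, p) = (3 + p)/(7 + v) (B(v, p) = (p + 3)/(v + 7) = (3 + p)/(7 + v))
(24 - 1*(-44)) + B(3, C(2))*85 = (24 - 1*(-44)) + ((3 + 0)/(7 + 3))*85 = (24 + 44) + (3/10)*85 = 68 + ((⅒)*3)*85 = 68 + (3/10)*85 = 68 + 51/2 = 187/2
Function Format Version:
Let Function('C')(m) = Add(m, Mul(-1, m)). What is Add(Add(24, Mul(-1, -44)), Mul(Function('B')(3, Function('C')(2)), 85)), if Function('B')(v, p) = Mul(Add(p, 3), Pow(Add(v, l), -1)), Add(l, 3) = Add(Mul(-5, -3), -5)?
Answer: Rational(187, 2) ≈ 93.500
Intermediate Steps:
l = 7 (l = Add(-3, Add(Mul(-5, -3), -5)) = Add(-3, Add(15, -5)) = Add(-3, 10) = 7)
Function('C')(m) = 0
Function('B')(v, p) = Mul(Pow(Add(7, v), -1), Add(3, p)) (Function('B')(v, p) = Mul(Add(p, 3), Pow(Add(v, 7), -1)) = Mul(Add(3, p), Pow(Add(7, v), -1)) = Mul(Pow(Add(7, v), -1), Add(3, p)))
Add(Add(24, Mul(-1, -44)), Mul(Function('B')(3, Function('C')(2)), 85)) = Add(Add(24, Mul(-1, -44)), Mul(Mul(Pow(Add(7, 3), -1), Add(3, 0)), 85)) = Add(Add(24, 44), Mul(Mul(Pow(10, -1), 3), 85)) = Add(68, Mul(Mul(Rational(1, 10), 3), 85)) = Add(68, Mul(Rational(3, 10), 85)) = Add(68, Rational(51, 2)) = Rational(187, 2)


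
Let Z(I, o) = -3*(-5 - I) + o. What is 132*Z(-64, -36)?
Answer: -28116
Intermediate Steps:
Z(I, o) = 15 + o + 3*I (Z(I, o) = (15 + 3*I) + o = 15 + o + 3*I)
132*Z(-64, -36) = 132*(15 - 36 + 3*(-64)) = 132*(15 - 36 - 192) = 132*(-213) = -28116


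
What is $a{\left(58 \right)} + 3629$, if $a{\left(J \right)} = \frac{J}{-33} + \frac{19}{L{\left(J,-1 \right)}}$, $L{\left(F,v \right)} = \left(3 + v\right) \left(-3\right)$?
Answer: $\frac{239189}{66} \approx 3624.1$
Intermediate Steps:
$L{\left(F,v \right)} = -9 - 3 v$
$a{\left(J \right)} = - \frac{19}{6} - \frac{J}{33}$ ($a{\left(J \right)} = \frac{J}{-33} + \frac{19}{-9 - -3} = J \left(- \frac{1}{33}\right) + \frac{19}{-9 + 3} = - \frac{J}{33} + \frac{19}{-6} = - \frac{J}{33} + 19 \left(- \frac{1}{6}\right) = - \frac{J}{33} - \frac{19}{6} = - \frac{19}{6} - \frac{J}{33}$)
$a{\left(58 \right)} + 3629 = \left(- \frac{19}{6} - \frac{58}{33}\right) + 3629 = - \frac{325}{66} + 3629 = \frac{239189}{66}$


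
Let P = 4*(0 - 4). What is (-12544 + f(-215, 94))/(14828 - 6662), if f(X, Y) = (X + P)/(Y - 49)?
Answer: -188237/122490 ≈ -1.5368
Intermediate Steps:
P = -16 (P = 4*(-4) = -16)
f(X, Y) = (-16 + X)/(-49 + Y) (f(X, Y) = (X - 16)/(Y - 49) = (-16 + X)/(-49 + Y))
(-12544 + f(-215, 94))/(14828 - 6662) = (-12544 + (-16 - 215)/(-49 + 94))/(14828 - 6662) = (-12544 - 231/45)/8166 = (-12544 + (1/45)*(-231))*(1/8166) = (-12544 - 77/15)*(1/8166) = -188237/15*1/8166 = -188237/122490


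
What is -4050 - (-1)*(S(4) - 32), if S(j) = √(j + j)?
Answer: -4082 + 2*√2 ≈ -4079.2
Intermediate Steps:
S(j) = √2*√j (S(j) = √(2*j) = √2*√j)
-4050 - (-1)*(S(4) - 32) = -4050 - (-1)*(√2*√4 - 32) = -4050 - (-1)*(√2*2 - 32) = -4050 - (-1)*(2*√2 - 32) = -4050 - (-1)*(-32 + 2*√2) = -4050 - (32 - 2*√2) = -4050 + (-32 + 2*√2) = -4082 + 2*√2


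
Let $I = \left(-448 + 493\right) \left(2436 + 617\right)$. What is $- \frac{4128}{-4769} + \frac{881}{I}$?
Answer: $\frac{571326769}{655189065} \approx 0.872$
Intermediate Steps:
$I = 137385$ ($I = 45 \cdot 3053 = 137385$)
$- \frac{4128}{-4769} + \frac{881}{I} = - \frac{4128}{-4769} + \frac{881}{137385} = \left(-4128\right) \left(- \frac{1}{4769}\right) + 881 \cdot \frac{1}{137385} = \frac{4128}{4769} + \frac{881}{137385} = \frac{571326769}{655189065}$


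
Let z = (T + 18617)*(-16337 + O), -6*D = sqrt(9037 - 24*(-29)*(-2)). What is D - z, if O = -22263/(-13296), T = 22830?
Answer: 3000686661861/4432 - sqrt(7645)/6 ≈ 6.7705e+8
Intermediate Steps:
O = 7421/4432 (O = -22263*(-1/13296) = 7421/4432 ≈ 1.6744)
D = -sqrt(7645)/6 (D = -sqrt(9037 - 24*(-29)*(-2))/6 = -sqrt(9037 + 696*(-2))/6 = -sqrt(9037 - 1392)/6 = -sqrt(7645)/6 ≈ -14.573)
z = -3000686661861/4432 (z = (22830 + 18617)*(-16337 + 7421/4432) = 41447*(-72398163/4432) = -3000686661861/4432 ≈ -6.7705e+8)
D - z = -sqrt(7645)/6 - 1*(-3000686661861/4432) = -sqrt(7645)/6 + 3000686661861/4432 = 3000686661861/4432 - sqrt(7645)/6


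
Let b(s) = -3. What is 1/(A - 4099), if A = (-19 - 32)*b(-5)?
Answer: -1/3946 ≈ -0.00025342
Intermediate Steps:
A = 153 (A = (-19 - 32)*(-3) = -51*(-3) = 153)
1/(A - 4099) = 1/(153 - 4099) = 1/(-3946) = -1/3946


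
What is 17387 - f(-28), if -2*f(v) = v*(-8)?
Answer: 17499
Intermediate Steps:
f(v) = 4*v (f(v) = -v*(-8)/2 = -(-4)*v = 4*v)
17387 - f(-28) = 17387 - 4*(-28) = 17387 - 1*(-112) = 17387 + 112 = 17499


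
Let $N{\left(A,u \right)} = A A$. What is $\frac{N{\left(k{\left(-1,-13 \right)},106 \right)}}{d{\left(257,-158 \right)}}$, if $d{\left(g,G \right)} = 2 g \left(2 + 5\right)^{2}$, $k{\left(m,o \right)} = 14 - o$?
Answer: $\frac{729}{25186} \approx 0.028945$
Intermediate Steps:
$N{\left(A,u \right)} = A^{2}$
$d{\left(g,G \right)} = 98 g$ ($d{\left(g,G \right)} = 2 g 7^{2} = 2 g 49 = 98 g$)
$\frac{N{\left(k{\left(-1,-13 \right)},106 \right)}}{d{\left(257,-158 \right)}} = \frac{\left(14 - -13\right)^{2}}{98 \cdot 257} = \frac{\left(14 + 13\right)^{2}}{25186} = 27^{2} \cdot \frac{1}{25186} = 729 \cdot \frac{1}{25186} = \frac{729}{25186}$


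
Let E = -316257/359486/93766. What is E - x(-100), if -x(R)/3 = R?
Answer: -37314647967/124382156 ≈ -300.00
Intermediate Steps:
x(R) = -3*R
E = -1167/124382156 (E = -316257*1/359486*(1/93766) = -316257/359486*1/93766 = -1167/124382156 ≈ -9.3824e-6)
E - x(-100) = -1167/124382156 - (-3)*(-100) = -1167/124382156 - 1*300 = -1167/124382156 - 300 = -37314647967/124382156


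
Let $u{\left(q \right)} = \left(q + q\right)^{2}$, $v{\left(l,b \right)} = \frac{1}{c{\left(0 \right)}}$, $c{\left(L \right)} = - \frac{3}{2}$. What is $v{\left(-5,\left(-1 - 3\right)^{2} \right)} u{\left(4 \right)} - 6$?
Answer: $- \frac{146}{3} \approx -48.667$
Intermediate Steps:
$c{\left(L \right)} = - \frac{3}{2}$ ($c{\left(L \right)} = \left(-3\right) \frac{1}{2} = - \frac{3}{2}$)
$v{\left(l,b \right)} = - \frac{2}{3}$ ($v{\left(l,b \right)} = \frac{1}{- \frac{3}{2}} = - \frac{2}{3}$)
$u{\left(q \right)} = 4 q^{2}$ ($u{\left(q \right)} = \left(2 q\right)^{2} = 4 q^{2}$)
$v{\left(-5,\left(-1 - 3\right)^{2} \right)} u{\left(4 \right)} - 6 = - \frac{2 \cdot 4 \cdot 4^{2}}{3} - 6 = - \frac{2 \cdot 4 \cdot 16}{3} - 6 = \left(- \frac{2}{3}\right) 64 - 6 = - \frac{128}{3} - 6 = - \frac{146}{3}$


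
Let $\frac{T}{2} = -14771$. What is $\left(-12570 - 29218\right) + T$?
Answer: $-71330$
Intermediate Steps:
$T = -29542$ ($T = 2 \left(-14771\right) = -29542$)
$\left(-12570 - 29218\right) + T = \left(-12570 - 29218\right) - 29542 = -41788 - 29542 = -71330$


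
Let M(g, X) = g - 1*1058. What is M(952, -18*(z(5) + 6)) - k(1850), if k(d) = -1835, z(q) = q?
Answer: 1729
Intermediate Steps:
M(g, X) = -1058 + g (M(g, X) = g - 1058 = -1058 + g)
M(952, -18*(z(5) + 6)) - k(1850) = (-1058 + 952) - 1*(-1835) = -106 + 1835 = 1729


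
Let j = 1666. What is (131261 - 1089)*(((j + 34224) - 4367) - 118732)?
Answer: -11352169948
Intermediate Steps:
(131261 - 1089)*(((j + 34224) - 4367) - 118732) = (131261 - 1089)*(((1666 + 34224) - 4367) - 118732) = 130172*((35890 - 4367) - 118732) = 130172*(31523 - 118732) = 130172*(-87209) = -11352169948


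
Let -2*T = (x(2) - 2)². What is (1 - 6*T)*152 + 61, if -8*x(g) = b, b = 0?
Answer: 2037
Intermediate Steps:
x(g) = 0 (x(g) = -⅛*0 = 0)
T = -2 (T = -(0 - 2)²/2 = -½*(-2)² = -½*4 = -2)
(1 - 6*T)*152 + 61 = (1 - 6*(-2))*152 + 61 = (1 + 12)*152 + 61 = 13*152 + 61 = 1976 + 61 = 2037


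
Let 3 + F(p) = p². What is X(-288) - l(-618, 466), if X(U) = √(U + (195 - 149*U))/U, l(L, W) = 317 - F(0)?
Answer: -320 - √42819/288 ≈ -320.72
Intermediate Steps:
F(p) = -3 + p²
l(L, W) = 320 (l(L, W) = 317 - (-3 + 0²) = 317 - (-3 + 0) = 317 - 1*(-3) = 317 + 3 = 320)
X(U) = √(195 - 148*U)/U (X(U) = √(U + (195 - 149*U))/U = √(195 - 148*U)/U)
X(-288) - l(-618, 466) = √(195 - 148*(-288))/(-288) - 1*320 = -√(195 + 42624)/288 - 320 = -√42819/288 - 320 = -320 - √42819/288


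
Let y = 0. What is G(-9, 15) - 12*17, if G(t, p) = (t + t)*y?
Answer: -204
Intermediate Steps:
G(t, p) = 0 (G(t, p) = (t + t)*0 = (2*t)*0 = 0)
G(-9, 15) - 12*17 = 0 - 12*17 = 0 - 1*204 = 0 - 204 = -204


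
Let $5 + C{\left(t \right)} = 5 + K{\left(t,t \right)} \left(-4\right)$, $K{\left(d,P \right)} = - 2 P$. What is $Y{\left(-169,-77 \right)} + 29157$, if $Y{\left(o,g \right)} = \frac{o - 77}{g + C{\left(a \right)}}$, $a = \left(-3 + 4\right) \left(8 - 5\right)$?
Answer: $\frac{1545567}{53} \approx 29162.0$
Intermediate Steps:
$a = 3$ ($a = 1 \cdot 3 = 3$)
$C{\left(t \right)} = 8 t$ ($C{\left(t \right)} = -5 + \left(5 + - 2 t \left(-4\right)\right) = -5 + \left(5 + 8 t\right) = 8 t$)
$Y{\left(o,g \right)} = \frac{-77 + o}{24 + g}$ ($Y{\left(o,g \right)} = \frac{o - 77}{g + 8 \cdot 3} = \frac{-77 + o}{g + 24} = \frac{-77 + o}{24 + g}$)
$Y{\left(-169,-77 \right)} + 29157 = \frac{-77 - 169}{24 - 77} + 29157 = \frac{1}{-53} \left(-246\right) + 29157 = \left(- \frac{1}{53}\right) \left(-246\right) + 29157 = \frac{246}{53} + 29157 = \frac{1545567}{53}$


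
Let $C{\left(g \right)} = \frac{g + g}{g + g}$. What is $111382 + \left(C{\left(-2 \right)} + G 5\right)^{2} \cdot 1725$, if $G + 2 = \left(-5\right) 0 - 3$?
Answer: $1104982$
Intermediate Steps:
$G = -5$ ($G = -2 - 3 = -5$)
$C{\left(g \right)} = 1$ ($C{\left(g \right)} = \frac{2 g}{2 g} = 2 g \frac{1}{2 g} = 1$)
$111382 + \left(C{\left(-2 \right)} + G 5\right)^{2} \cdot 1725 = 111382 + \left(1 - 25\right)^{2} \cdot 1725 = 111382 + \left(-24\right)^{2} \cdot 1725 = 111382 + 576 \cdot 1725 = 111382 + 993600 = 1104982$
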